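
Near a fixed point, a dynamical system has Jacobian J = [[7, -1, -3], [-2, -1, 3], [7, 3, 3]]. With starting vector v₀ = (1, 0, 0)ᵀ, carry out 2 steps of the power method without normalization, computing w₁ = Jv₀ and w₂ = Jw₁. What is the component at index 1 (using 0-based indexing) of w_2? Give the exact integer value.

9

w1 = Jv₀ = (7, -2, 7)
w2 = Jw1 = (30, 9, 64)
The requested component of w2 is 9.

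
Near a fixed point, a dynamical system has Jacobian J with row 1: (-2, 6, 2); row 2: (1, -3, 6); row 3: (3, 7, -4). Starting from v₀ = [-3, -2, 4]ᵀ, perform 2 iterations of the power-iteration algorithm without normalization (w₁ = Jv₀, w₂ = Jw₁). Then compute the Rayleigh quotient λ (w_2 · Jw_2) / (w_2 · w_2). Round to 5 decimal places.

w1 = Jv₀ = (2, 27, -39)
w2 = Jw1 = (80, -313, 351)
Jw2 = (-1336, 3125, -3355)
w2·Jw2 = 80·(-1336) + (-313)·3125 + 351·(-3355) = -2262610; w2·w2 = 80·80 + (-313)·(-313) + 351·351 = 227570
λ ≈ -2262610/227570 = -9.94248

λ ≈ -9.94248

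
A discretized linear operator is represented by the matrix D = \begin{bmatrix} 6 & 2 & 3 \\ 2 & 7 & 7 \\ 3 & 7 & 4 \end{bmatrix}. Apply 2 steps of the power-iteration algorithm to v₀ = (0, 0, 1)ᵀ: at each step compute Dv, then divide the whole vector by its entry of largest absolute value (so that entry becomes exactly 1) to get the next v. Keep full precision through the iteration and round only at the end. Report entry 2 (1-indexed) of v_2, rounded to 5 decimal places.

Dv0 = (3.000000, 7.000000, 4.000000); divide by 7.000000 → v1 = (0.428571, 1.000000, 0.571429)
Dv1 = (6.285714, 11.857143, 10.571429); divide by 11.857143 → v2 = (0.530120, 1.000000, 0.891566)
Requested entry of v2: 83/83 = 1.00000

1.00000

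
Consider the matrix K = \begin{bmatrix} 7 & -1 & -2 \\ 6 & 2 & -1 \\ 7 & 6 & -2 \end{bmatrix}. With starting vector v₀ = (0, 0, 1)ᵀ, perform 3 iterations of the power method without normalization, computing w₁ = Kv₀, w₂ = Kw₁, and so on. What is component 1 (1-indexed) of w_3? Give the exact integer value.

-19

w1 = Kv₀ = (-2, -1, -2)
w2 = Kw1 = (-9, -12, -16)
w3 = Kw2 = (-19, -62, -103)
The requested component of w3 is -19.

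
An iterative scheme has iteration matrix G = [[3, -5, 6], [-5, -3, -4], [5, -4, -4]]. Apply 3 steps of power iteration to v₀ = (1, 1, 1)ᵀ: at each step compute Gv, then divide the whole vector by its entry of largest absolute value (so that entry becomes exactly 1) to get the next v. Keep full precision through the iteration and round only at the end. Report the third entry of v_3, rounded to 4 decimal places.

Gv0 = (4.00000, -12.00000, -3.00000); divide by -12.00000 → v1 = (-0.33333, 1.00000, 0.25000)
Gv1 = (-4.50000, -2.33333, -6.66667); divide by -6.66667 → v2 = (0.67500, 0.35000, 1.00000)
Gv2 = (6.27500, -8.42500, -2.02500); divide by -8.42500 → v3 = (-0.74481, 1.00000, 0.24036)
Requested entry of v3: -162/-674 = 0.2404

0.2404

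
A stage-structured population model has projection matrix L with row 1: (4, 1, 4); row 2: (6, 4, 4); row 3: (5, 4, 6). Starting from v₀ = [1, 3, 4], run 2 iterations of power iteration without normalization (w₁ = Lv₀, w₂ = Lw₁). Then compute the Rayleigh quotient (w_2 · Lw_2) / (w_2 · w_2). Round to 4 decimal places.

w1 = Lv₀ = (4·1 + 1·3 + 4·4; 6·1 + 4·3 + 4·4; 5·1 + 4·3 + 6·4) = (23, 34, 41)
w2 = Lw1 = (4·23 + 1·34 + 4·41; 6·23 + 4·34 + 4·41; 5·23 + 4·34 + 6·41) = (290, 438, 497)
Lw2 = (3586, 5480, 6184)
w2·Lw2 = 290·3586 + 438·5480 + 497·6184 = 6513628; w2·w2 = 290·290 + 438·438 + 497·497 = 522953
λ ≈ 6513628/522953 = 12.4555

λ ≈ 12.4555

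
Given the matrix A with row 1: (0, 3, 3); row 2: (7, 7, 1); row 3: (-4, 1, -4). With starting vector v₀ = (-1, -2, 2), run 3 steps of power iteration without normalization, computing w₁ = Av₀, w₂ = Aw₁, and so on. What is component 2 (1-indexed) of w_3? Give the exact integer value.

-1493

w1 = Av₀ = (0·(-1) + 3·(-2) + 3·2; 7·(-1) + 7·(-2) + 1·2; (-4)·(-1) + 1·(-2) + (-4)·2) = (0, -19, -6)
w2 = Aw1 = (0·0 + 3·(-19) + 3·(-6); 7·0 + 7·(-19) + 1·(-6); (-4)·0 + 1·(-19) + (-4)·(-6)) = (-75, -139, 5)
w3 = Aw2 = (-402, -1493, 141)
The requested component of w3 is -1493.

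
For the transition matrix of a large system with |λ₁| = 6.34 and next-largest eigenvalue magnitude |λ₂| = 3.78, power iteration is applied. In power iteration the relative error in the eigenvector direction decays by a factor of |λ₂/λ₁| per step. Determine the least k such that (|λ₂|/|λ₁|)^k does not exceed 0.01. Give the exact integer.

|λ₂/λ₁| = 3.78/6.34 = 0.59621
Need k ≥ ln(0.01) / ln(0.59621) = -4.6052 / -0.5172 ≈ 8.905
Smallest integer k satisfying the bound: 9

9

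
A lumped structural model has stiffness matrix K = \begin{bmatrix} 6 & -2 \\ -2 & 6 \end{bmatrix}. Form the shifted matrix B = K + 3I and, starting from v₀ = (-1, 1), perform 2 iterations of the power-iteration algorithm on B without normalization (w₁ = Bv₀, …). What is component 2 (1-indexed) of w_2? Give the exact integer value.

121

B = K + 3I has rows (9, -2); (-2, 9)
w1 = Bv₀ = (9·(-1) + (-2)·1; (-2)·(-1) + 9·1) = (-11, 11)
w2 = Bw1 = (9·(-11) + (-2)·11; (-2)·(-11) + 9·11) = (-121, 121)
Requested component of w2: 121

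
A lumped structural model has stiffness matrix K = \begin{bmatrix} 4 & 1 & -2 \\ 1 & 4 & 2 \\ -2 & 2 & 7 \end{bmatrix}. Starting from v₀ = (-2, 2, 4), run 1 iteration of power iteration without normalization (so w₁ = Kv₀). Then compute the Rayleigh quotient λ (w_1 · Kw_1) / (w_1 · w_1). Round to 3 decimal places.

λ ≈ 8.460

w1 = Kv₀ = (4·(-2) + 1·2 + (-2)·4; 1·(-2) + 4·2 + 2·4; (-2)·(-2) + 2·2 + 7·4) = (-14, 14, 36)
Kw1 = (-114, 114, 308)
w1·Kw1 = (-14)·(-114) + 14·114 + 36·308 = 14280; w1·w1 = (-14)·(-14) + 14·14 + 36·36 = 1688
λ ≈ 14280/1688 = 8.460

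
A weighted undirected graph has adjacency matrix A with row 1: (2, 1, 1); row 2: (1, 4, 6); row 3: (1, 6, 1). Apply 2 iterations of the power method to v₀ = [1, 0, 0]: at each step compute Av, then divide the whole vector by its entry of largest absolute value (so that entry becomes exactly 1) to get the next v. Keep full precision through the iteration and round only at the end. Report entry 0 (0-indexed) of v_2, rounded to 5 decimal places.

Av0 = (2.000000, 1.000000, 1.000000); divide by 2.000000 → v1 = (1.000000, 0.500000, 0.500000)
Av1 = (3.000000, 6.000000, 4.500000); divide by 6.000000 → v2 = (0.500000, 1.000000, 0.750000)
Requested entry of v2: 6/12 = 0.50000

0.50000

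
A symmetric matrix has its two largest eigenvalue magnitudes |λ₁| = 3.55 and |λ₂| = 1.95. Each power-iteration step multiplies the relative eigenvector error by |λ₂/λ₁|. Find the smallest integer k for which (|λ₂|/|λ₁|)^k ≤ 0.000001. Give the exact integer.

24

|λ₂/λ₁| = 1.95/3.55 = 0.54930
Need k ≥ ln(0.000001) / ln(0.54930) = -13.8155 / -0.5991 ≈ 23.060
Smallest integer k satisfying the bound: 24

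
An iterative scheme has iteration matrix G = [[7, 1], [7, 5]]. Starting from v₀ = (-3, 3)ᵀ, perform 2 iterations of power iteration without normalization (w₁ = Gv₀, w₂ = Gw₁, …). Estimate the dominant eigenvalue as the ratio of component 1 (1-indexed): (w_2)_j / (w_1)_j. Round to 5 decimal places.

w1 = Gv₀ = (-18, -6)
w2 = Gw1 = (-132, -156)
Ratio at component: -132 / -18 = 7.33333

λ ≈ 7.33333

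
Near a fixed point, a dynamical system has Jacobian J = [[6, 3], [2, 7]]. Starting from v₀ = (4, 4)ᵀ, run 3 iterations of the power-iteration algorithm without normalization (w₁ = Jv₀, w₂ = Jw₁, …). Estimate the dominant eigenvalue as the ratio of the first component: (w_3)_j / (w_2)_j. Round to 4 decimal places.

λ ≈ 9.0000

w1 = Jv₀ = (36, 36)
w2 = Jw1 = (324, 324)
w3 = Jw2 = (2916, 2916)
Ratio at component: 2916 / 324 = 9.0000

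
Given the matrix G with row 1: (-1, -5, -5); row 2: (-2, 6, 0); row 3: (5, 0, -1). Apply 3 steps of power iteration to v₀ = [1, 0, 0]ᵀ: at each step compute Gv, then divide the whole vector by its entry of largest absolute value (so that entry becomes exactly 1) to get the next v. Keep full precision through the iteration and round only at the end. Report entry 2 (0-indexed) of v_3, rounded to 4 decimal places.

Gv0 = (-1.00000, -2.00000, 5.00000); divide by 5.00000 → v1 = (-0.20000, -0.40000, 1.00000)
Gv1 = (-2.80000, -2.00000, -2.00000); divide by -2.80000 → v2 = (1.00000, 0.71429, 0.71429)
Gv2 = (-8.14286, 2.28571, 4.28571); divide by -8.14286 → v3 = (1.00000, -0.28070, -0.52632)
Requested entry of v3: -60/114 = -0.5263

-0.5263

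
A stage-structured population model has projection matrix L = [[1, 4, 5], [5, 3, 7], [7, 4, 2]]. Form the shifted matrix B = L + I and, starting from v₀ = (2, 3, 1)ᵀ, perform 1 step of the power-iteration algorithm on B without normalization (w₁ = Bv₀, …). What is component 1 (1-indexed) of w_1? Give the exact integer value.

B = L + I has rows (2, 4, 5); (5, 4, 7); (7, 4, 3)
w1 = Bv₀ = (2·2 + 4·3 + 5·1; 5·2 + 4·3 + 7·1; 7·2 + 4·3 + 3·1) = (21, 29, 29)
Requested component of w1: 21

21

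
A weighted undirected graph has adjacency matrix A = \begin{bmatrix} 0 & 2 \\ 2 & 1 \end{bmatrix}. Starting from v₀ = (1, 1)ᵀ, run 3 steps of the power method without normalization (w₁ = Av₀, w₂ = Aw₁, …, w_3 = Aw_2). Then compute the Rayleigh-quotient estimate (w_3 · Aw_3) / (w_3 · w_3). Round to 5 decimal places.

2.55835

w1 = Av₀ = (0·1 + 2·1; 2·1 + 1·1) = (2, 3)
w2 = Aw1 = (0·2 + 2·3; 2·2 + 1·3) = (6, 7)
w3 = Aw2 = (14, 19)
Aw3 = (38, 47)
w3·Aw3 = 14·38 + 19·47 = 1425; w3·w3 = 14·14 + 19·19 = 557
λ ≈ 1425/557 = 2.55835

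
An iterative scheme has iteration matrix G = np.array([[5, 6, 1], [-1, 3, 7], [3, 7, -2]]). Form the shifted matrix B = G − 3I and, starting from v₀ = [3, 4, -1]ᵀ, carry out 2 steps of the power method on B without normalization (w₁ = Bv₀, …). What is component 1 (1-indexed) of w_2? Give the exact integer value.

40

B = G − 3I has rows (2, 6, 1); (-1, 0, 7); (3, 7, -5)
w1 = Bv₀ = (2·3 + 6·4 + 1·(-1); (-1)·3 + 0·4 + 7·(-1); 3·3 + 7·4 + (-5)·(-1)) = (29, -10, 42)
w2 = Bw1 = (2·29 + 6·(-10) + 1·42; (-1)·29 + 0·(-10) + 7·42; 3·29 + 7·(-10) + (-5)·42) = (40, 265, -193)
Requested component of w2: 40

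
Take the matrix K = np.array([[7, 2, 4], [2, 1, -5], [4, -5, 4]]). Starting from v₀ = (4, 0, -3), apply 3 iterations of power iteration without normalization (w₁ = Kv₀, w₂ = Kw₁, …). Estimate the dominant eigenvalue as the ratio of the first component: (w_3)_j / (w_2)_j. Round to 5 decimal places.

λ ≈ 6.59770

w1 = Kv₀ = (7·4 + 2·0 + 4·(-3); 2·4 + 1·0 + (-5)·(-3); 4·4 + (-5)·0 + 4·(-3)) = (16, 23, 4)
w2 = Kw1 = (7·16 + 2·23 + 4·4; 2·16 + 1·23 + (-5)·4; 4·16 + (-5)·23 + 4·4) = (174, 35, -35)
w3 = Kw2 = (1148, 558, 381)
Ratio at component: 1148 / 174 = 6.59770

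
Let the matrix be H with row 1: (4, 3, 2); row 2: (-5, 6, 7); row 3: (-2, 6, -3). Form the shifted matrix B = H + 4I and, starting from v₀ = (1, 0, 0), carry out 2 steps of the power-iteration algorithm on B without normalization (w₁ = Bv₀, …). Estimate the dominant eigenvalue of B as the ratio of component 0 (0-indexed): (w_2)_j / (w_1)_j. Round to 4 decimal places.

5.6250

B = H + 4I has rows (8, 3, 2); (-5, 10, 7); (-2, 6, 1)
w1 = Bv₀ = (8·1 + 3·0 + 2·0; (-5)·1 + 10·0 + 7·0; (-2)·1 + 6·0 + 1·0) = (8, -5, -2)
w2 = Bw1 = (8·8 + 3·(-5) + 2·(-2); (-5)·8 + 10·(-5) + 7·(-2); (-2)·8 + 6·(-5) + 1·(-2)) = (45, -104, -48)
Ratio: 45/8 = 5.6250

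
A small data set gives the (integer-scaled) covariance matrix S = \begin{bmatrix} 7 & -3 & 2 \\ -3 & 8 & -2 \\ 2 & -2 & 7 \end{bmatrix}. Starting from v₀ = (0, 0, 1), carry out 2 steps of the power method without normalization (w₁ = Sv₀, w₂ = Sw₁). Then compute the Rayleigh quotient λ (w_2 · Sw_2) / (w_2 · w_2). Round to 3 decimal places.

w1 = Sv₀ = (7·0 + (-3)·0 + 2·1; (-3)·0 + 8·0 + (-2)·1; 2·0 + (-2)·0 + 7·1) = (2, -2, 7)
w2 = Sw1 = (7·2 + (-3)·(-2) + 2·7; (-3)·2 + 8·(-2) + (-2)·7; 2·2 + (-2)·(-2) + 7·7) = (34, -36, 57)
Sw2 = (460, -504, 539)
w2·Sw2 = 34·460 + (-36)·(-504) + 57·539 = 64507; w2·w2 = 34·34 + (-36)·(-36) + 57·57 = 5701
λ ≈ 64507/5701 = 11.315

11.315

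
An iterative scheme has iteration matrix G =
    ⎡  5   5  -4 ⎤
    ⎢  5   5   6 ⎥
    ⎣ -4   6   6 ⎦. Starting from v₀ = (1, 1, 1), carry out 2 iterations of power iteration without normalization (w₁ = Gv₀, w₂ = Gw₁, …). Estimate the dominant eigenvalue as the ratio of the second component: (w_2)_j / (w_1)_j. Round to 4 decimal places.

9.8750

w1 = Gv₀ = (6, 16, 8)
w2 = Gw1 = (78, 158, 120)
Ratio at component: 158 / 16 = 9.8750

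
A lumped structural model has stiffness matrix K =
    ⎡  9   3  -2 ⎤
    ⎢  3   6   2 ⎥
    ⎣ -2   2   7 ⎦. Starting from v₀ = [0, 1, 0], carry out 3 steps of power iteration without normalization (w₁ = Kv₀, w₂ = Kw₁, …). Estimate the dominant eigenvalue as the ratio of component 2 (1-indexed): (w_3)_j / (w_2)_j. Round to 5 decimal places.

9.32653

w1 = Kv₀ = (3, 6, 2)
w2 = Kw1 = (41, 49, 20)
w3 = Kw2 = (476, 457, 156)
Ratio at component: 457 / 49 = 9.32653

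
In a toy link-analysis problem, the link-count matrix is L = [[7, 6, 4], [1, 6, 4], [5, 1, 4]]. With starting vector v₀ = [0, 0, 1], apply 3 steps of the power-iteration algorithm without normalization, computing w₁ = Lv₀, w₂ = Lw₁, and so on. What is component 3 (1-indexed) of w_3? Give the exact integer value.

544

w1 = Lv₀ = (7·0 + 6·0 + 4·1; 1·0 + 6·0 + 4·1; 5·0 + 1·0 + 4·1) = (4, 4, 4)
w2 = Lw1 = (7·4 + 6·4 + 4·4; 1·4 + 6·4 + 4·4; 5·4 + 1·4 + 4·4) = (68, 44, 40)
w3 = Lw2 = (900, 492, 544)
The requested component of w3 is 544.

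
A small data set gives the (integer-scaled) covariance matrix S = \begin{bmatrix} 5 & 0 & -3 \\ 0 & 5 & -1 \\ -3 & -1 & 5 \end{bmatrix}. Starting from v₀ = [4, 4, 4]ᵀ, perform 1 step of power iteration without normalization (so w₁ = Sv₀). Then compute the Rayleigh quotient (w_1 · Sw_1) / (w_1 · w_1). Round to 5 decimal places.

w1 = Sv₀ = (8, 16, 4)
Sw1 = (28, 76, -20)
w1·Sw1 = 8·28 + 16·76 + 4·(-20) = 1360; w1·w1 = 8·8 + 16·16 + 4·4 = 336
λ ≈ 1360/336 = 4.04762

λ ≈ 4.04762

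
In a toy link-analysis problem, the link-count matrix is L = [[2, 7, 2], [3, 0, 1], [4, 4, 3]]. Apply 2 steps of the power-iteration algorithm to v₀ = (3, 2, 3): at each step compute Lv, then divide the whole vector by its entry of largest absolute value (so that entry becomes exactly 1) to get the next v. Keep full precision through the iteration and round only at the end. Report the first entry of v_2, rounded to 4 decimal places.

0.8117

Lv0 = (26.00000, 12.00000, 29.00000); divide by 29.00000 → v1 = (0.89655, 0.41379, 1.00000)
Lv1 = (6.68966, 3.68966, 8.24138); divide by 8.24138 → v2 = (0.81172, 0.44770, 1.00000)
Requested entry of v2: 194/239 = 0.8117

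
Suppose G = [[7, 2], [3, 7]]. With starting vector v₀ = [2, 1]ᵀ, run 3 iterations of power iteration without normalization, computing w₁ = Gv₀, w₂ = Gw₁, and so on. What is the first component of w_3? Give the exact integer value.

1244

w1 = Gv₀ = (16, 13)
w2 = Gw1 = (138, 139)
w3 = Gw2 = (1244, 1387)
The requested component of w3 is 1244.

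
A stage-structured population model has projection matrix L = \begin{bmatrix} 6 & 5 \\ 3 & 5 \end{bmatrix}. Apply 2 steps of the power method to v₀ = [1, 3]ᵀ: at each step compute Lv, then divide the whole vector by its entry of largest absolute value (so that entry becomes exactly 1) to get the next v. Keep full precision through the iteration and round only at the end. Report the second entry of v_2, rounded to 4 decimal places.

Lv0 = (21.00000, 18.00000); divide by 21.00000 → v1 = (1.00000, 0.85714)
Lv1 = (10.28571, 7.28571); divide by 10.28571 → v2 = (1.00000, 0.70833)
Requested entry of v2: 153/216 = 0.7083

0.7083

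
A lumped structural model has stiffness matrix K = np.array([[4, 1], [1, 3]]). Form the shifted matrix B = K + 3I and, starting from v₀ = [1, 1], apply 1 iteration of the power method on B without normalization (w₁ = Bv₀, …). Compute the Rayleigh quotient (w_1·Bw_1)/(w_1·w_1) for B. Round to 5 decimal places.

B = K + 3I has rows (7, 1); (1, 6)
w1 = Bv₀ = (8, 7)
Bw1 = (63, 50)
w1·Bw1 = 854; w1·w1 = 113; μ ≈ 854/113 = 7.55752

7.55752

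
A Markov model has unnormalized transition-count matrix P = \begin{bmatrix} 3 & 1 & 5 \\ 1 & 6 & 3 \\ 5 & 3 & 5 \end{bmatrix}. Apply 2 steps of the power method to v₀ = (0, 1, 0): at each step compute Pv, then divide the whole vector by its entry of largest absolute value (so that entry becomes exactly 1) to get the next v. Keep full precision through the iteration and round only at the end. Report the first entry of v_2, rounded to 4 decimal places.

0.5217

Pv0 = (1.00000, 6.00000, 3.00000); divide by 6.00000 → v1 = (0.16667, 1.00000, 0.50000)
Pv1 = (4.00000, 7.66667, 6.33333); divide by 7.66667 → v2 = (0.52174, 1.00000, 0.82609)
Requested entry of v2: 24/46 = 0.5217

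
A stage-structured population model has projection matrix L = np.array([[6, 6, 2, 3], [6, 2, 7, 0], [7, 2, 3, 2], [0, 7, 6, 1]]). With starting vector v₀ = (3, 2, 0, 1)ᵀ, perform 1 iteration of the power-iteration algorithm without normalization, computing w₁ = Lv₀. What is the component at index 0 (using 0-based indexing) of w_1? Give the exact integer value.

33

w1 = Lv₀ = (6·3 + 6·2 + 2·0 + 3·1; 6·3 + 2·2 + 7·0 + 0·1; 7·3 + 2·2 + 3·0 + 2·1; 0·3 + 7·2 + 6·0 + 1·1) = (33, 22, 27, 15)
The requested component of w1 is 33.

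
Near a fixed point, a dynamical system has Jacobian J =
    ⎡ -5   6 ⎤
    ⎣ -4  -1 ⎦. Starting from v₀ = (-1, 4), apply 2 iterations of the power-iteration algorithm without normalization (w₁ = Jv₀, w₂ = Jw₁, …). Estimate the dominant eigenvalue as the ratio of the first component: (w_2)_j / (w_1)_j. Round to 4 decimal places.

λ ≈ -5.0000

w1 = Jv₀ = ((-5)·(-1) + 6·4; (-4)·(-1) + (-1)·4) = (29, 0)
w2 = Jw1 = ((-5)·29 + 6·0; (-4)·29 + (-1)·0) = (-145, -116)
Ratio at component: -145 / 29 = -5.0000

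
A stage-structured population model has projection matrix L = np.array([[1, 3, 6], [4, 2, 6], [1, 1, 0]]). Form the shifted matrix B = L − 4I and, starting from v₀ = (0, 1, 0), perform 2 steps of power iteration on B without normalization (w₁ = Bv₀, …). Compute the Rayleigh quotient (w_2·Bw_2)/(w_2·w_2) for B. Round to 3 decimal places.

μ ≈ -5.063

B = L − 4I has rows (-3, 3, 6); (4, -2, 6); (1, 1, -4)
w1 = Bv₀ = ((-3)·0 + 3·1 + 6·0; 4·0 + (-2)·1 + 6·0; 1·0 + 1·1 + (-4)·0) = (3, -2, 1)
w2 = Bw1 = ((-3)·3 + 3·(-2) + 6·1; 4·3 + (-2)·(-2) + 6·1; 1·3 + 1·(-2) + (-4)·1) = (-9, 22, -3)
Bw2 = (75, -98, 25)
w2·Bw2 = -2906; w2·w2 = 574; μ ≈ -2906/574 = -5.063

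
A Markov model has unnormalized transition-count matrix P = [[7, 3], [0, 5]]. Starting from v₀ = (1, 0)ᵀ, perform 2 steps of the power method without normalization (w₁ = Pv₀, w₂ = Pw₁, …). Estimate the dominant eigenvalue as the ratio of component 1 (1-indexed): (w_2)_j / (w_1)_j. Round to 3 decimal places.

w1 = Pv₀ = (7·1 + 3·0; 0·1 + 5·0) = (7, 0)
w2 = Pw1 = (7·7 + 3·0; 0·7 + 5·0) = (49, 0)
Ratio at component: 49 / 7 = 7.000

λ ≈ 7.000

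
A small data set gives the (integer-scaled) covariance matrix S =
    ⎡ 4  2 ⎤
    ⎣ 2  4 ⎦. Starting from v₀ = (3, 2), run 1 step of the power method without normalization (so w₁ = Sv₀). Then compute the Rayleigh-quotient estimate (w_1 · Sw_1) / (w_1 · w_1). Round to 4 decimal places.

λ ≈ 5.9823

w1 = Sv₀ = (16, 14)
Sw1 = (92, 88)
w1·Sw1 = 16·92 + 14·88 = 2704; w1·w1 = 16·16 + 14·14 = 452
λ ≈ 2704/452 = 5.9823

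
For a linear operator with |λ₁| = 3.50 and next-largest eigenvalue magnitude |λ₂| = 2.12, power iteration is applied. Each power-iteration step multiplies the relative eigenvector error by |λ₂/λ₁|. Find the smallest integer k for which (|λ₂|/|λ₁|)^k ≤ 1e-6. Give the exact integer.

|λ₂/λ₁| = 2.12/3.50 = 0.60571
Need k ≥ ln(1e-6) / ln(0.60571) = -13.8155 / -0.5013 ≈ 27.557
Smallest integer k satisfying the bound: 28

28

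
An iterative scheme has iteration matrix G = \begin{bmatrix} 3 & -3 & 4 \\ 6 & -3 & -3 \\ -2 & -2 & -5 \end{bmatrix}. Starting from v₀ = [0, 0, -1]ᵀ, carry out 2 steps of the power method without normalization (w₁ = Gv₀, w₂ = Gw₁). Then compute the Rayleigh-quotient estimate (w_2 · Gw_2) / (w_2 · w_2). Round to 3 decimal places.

w1 = Gv₀ = (-4, 3, 5)
w2 = Gw1 = (-1, -48, -23)
Gw2 = (49, 207, 213)
w2·Gw2 = (-1)·49 + (-48)·207 + (-23)·213 = -14884; w2·w2 = (-1)·(-1) + (-48)·(-48) + (-23)·(-23) = 2834
λ ≈ -14884/2834 = -5.252

λ ≈ -5.252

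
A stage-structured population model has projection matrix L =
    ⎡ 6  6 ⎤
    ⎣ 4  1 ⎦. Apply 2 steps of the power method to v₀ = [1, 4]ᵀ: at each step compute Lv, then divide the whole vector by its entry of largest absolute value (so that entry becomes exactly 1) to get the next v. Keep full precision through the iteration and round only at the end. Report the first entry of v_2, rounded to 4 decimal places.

Lv0 = (30.00000, 8.00000); divide by 30.00000 → v1 = (1.00000, 0.26667)
Lv1 = (7.60000, 4.26667); divide by 7.60000 → v2 = (1.00000, 0.56140)
Requested entry of v2: 228/228 = 1.0000

1.0000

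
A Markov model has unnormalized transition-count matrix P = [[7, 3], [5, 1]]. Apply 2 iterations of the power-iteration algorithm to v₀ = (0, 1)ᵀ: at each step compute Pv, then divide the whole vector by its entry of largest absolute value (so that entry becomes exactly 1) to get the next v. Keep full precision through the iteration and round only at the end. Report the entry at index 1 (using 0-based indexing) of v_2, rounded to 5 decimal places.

Pv0 = (3.000000, 1.000000); divide by 3.000000 → v1 = (1.000000, 0.333333)
Pv1 = (8.000000, 5.333333); divide by 8.000000 → v2 = (1.000000, 0.666667)
Requested entry of v2: 16/24 = 0.66667

0.66667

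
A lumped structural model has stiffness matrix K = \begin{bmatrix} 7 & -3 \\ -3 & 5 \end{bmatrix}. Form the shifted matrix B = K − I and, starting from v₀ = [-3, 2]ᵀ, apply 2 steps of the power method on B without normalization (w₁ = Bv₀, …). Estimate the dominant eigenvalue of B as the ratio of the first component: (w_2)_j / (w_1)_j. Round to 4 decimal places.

8.1250

B = K − I has rows (6, -3); (-3, 4)
w1 = Bv₀ = (6·(-3) + (-3)·2; (-3)·(-3) + 4·2) = (-24, 17)
w2 = Bw1 = (6·(-24) + (-3)·17; (-3)·(-24) + 4·17) = (-195, 140)
Ratio: -195/-24 = 8.1250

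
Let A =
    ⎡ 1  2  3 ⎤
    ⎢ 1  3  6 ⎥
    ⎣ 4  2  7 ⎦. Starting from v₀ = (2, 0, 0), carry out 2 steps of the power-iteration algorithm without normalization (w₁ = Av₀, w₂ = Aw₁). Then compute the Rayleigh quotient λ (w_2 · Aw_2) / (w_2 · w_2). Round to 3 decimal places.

10.677

w1 = Av₀ = (2, 2, 8)
w2 = Aw1 = (30, 56, 68)
Aw2 = (346, 606, 708)
w2·Aw2 = 30·346 + 56·606 + 68·708 = 92460; w2·w2 = 30·30 + 56·56 + 68·68 = 8660
λ ≈ 92460/8660 = 10.677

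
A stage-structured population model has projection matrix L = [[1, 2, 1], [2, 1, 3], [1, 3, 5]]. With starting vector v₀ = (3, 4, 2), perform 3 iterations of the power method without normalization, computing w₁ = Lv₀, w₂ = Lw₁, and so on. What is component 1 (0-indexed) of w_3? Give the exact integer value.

w1 = Lv₀ = (13, 16, 25)
w2 = Lw1 = (70, 117, 186)
w3 = Lw2 = (490, 815, 1351)
The requested component of w3 is 815.

815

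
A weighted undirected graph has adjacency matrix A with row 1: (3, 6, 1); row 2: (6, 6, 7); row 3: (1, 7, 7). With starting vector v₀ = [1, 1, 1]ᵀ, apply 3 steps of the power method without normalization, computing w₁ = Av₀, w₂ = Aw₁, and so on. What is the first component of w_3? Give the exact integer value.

w1 = Av₀ = (3·1 + 6·1 + 1·1; 6·1 + 6·1 + 7·1; 1·1 + 7·1 + 7·1) = (10, 19, 15)
w2 = Aw1 = (3·10 + 6·19 + 1·15; 6·10 + 6·19 + 7·15; 1·10 + 7·19 + 7·15) = (159, 279, 248)
w3 = Aw2 = (2399, 4364, 3848)
The requested component of w3 is 2399.

2399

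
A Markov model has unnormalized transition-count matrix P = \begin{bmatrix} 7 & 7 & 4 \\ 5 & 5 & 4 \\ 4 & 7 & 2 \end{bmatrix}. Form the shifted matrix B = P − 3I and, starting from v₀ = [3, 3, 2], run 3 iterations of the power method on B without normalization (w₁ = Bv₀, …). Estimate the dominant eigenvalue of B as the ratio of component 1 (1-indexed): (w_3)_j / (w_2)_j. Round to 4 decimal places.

12.2546

B = P − 3I has rows (4, 7, 4); (5, 2, 4); (4, 7, -1)
w1 = Bv₀ = (4·3 + 7·3 + 4·2; 5·3 + 2·3 + 4·2; 4·3 + 7·3 + (-1)·2) = (41, 29, 31)
w2 = Bw1 = (4·41 + 7·29 + 4·31; 5·41 + 2·29 + 4·31; 4·41 + 7·29 + (-1)·31) = (491, 387, 336)
w3 = Bw2 = (6017, 4573, 4337)
Ratio: 6017/491 = 12.2546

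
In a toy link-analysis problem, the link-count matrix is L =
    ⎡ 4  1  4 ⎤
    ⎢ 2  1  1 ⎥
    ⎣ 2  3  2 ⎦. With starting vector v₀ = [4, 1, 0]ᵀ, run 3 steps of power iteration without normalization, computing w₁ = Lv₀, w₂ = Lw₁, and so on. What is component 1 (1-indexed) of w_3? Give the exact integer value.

w1 = Lv₀ = (4·4 + 1·1 + 4·0; 2·4 + 1·1 + 1·0; 2·4 + 3·1 + 2·0) = (17, 9, 11)
w2 = Lw1 = (4·17 + 1·9 + 4·11; 2·17 + 1·9 + 1·11; 2·17 + 3·9 + 2·11) = (121, 54, 83)
w3 = Lw2 = (870, 379, 570)
The requested component of w3 is 870.

870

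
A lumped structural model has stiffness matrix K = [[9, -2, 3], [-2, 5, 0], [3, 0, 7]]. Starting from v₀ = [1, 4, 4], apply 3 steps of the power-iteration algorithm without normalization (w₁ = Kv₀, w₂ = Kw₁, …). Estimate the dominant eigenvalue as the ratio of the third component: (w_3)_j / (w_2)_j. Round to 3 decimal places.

9.039

w1 = Kv₀ = (9·1 + (-2)·4 + 3·4; (-2)·1 + 5·4 + 0·4; 3·1 + 0·4 + 7·4) = (13, 18, 31)
w2 = Kw1 = (9·13 + (-2)·18 + 3·31; (-2)·13 + 5·18 + 0·31; 3·13 + 0·18 + 7·31) = (174, 64, 256)
w3 = Kw2 = (2206, -28, 2314)
Ratio at component: 2314 / 256 = 9.039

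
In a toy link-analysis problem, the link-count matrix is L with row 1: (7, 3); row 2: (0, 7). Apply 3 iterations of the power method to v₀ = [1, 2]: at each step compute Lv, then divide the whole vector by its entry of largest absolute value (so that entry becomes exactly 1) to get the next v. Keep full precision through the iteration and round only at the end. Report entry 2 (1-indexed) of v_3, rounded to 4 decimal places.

Lv0 = (13.00000, 14.00000); divide by 14.00000 → v1 = (0.92857, 1.00000)
Lv1 = (9.50000, 7.00000); divide by 9.50000 → v2 = (1.00000, 0.73684)
Lv2 = (9.21053, 5.15789); divide by 9.21053 → v3 = (1.00000, 0.56000)
Requested entry of v3: 686/1225 = 0.5600

0.5600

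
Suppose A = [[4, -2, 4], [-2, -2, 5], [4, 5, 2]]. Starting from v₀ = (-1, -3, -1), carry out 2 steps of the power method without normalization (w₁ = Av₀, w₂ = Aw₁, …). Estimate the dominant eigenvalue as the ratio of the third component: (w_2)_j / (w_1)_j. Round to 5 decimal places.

w1 = Av₀ = (4·(-1) + (-2)·(-3) + 4·(-1); (-2)·(-1) + (-2)·(-3) + 5·(-1); 4·(-1) + 5·(-3) + 2·(-1)) = (-2, 3, -21)
w2 = Aw1 = (4·(-2) + (-2)·3 + 4·(-21); (-2)·(-2) + (-2)·3 + 5·(-21); 4·(-2) + 5·3 + 2·(-21)) = (-98, -107, -35)
Ratio at component: -35 / -21 = 1.66667

1.66667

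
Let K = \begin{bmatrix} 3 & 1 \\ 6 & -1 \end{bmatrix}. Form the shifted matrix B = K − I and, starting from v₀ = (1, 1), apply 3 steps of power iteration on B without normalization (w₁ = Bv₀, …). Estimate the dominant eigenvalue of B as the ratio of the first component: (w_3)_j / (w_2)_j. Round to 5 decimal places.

B = K − I has rows (2, 1); (6, -2)
w1 = Bv₀ = (2·1 + 1·1; 6·1 + (-2)·1) = (3, 4)
w2 = Bw1 = (2·3 + 1·4; 6·3 + (-2)·4) = (10, 10)
w3 = Bw2 = (30, 40)
Ratio: 30/10 = 3.00000

μ ≈ 3.00000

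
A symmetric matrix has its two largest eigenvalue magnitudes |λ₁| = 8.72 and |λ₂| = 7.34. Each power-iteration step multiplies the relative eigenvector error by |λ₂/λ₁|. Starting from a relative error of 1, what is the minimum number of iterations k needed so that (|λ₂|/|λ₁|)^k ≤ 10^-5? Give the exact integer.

67

|λ₂/λ₁| = 7.34/8.72 = 0.84174
Need k ≥ ln(10^-5) / ln(0.84174) = -11.5129 / -0.1723 ≈ 66.827
Smallest integer k satisfying the bound: 67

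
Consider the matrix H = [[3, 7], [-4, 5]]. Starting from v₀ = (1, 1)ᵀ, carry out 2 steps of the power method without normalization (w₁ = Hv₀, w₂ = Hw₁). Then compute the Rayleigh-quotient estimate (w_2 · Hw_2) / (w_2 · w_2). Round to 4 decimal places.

λ ≈ 2.4468

w1 = Hv₀ = (3·1 + 7·1; (-4)·1 + 5·1) = (10, 1)
w2 = Hw1 = (3·10 + 7·1; (-4)·10 + 5·1) = (37, -35)
Hw2 = (-134, -323)
w2·Hw2 = 37·(-134) + (-35)·(-323) = 6347; w2·w2 = 37·37 + (-35)·(-35) = 2594
λ ≈ 6347/2594 = 2.4468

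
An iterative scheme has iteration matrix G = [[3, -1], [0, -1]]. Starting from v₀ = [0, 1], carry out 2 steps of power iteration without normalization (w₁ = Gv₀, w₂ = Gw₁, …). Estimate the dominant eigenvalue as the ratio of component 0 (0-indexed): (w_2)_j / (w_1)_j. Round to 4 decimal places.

w1 = Gv₀ = (3·0 + (-1)·1; 0·0 + (-1)·1) = (-1, -1)
w2 = Gw1 = (3·(-1) + (-1)·(-1); 0·(-1) + (-1)·(-1)) = (-2, 1)
Ratio at component: -2 / -1 = 2.0000

λ ≈ 2.0000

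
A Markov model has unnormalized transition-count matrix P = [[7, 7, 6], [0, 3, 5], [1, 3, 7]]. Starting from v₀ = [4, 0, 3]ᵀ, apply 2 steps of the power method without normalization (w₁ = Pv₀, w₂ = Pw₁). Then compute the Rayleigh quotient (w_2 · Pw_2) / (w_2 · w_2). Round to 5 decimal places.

11.63993

w1 = Pv₀ = (7·4 + 7·0 + 6·3; 0·4 + 3·0 + 5·3; 1·4 + 3·0 + 7·3) = (46, 15, 25)
w2 = Pw1 = (7·46 + 7·15 + 6·25; 0·46 + 3·15 + 5·25; 1·46 + 3·15 + 7·25) = (577, 170, 266)
Pw2 = (6825, 1840, 2949)
w2·Pw2 = 577·6825 + 170·1840 + 266·2949 = 5035259; w2·w2 = 577·577 + 170·170 + 266·266 = 432585
λ ≈ 5035259/432585 = 11.63993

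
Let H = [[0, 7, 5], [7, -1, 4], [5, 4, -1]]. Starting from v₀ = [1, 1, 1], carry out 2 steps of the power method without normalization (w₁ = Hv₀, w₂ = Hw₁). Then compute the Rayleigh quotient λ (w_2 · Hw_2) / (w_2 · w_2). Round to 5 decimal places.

w1 = Hv₀ = (0·1 + 7·1 + 5·1; 7·1 + (-1)·1 + 4·1; 5·1 + 4·1 + (-1)·1) = (12, 10, 8)
w2 = Hw1 = (0·12 + 7·10 + 5·8; 7·12 + (-1)·10 + 4·8; 5·12 + 4·10 + (-1)·8) = (110, 106, 92)
Hw2 = (1202, 1032, 882)
w2·Hw2 = 110·1202 + 106·1032 + 92·882 = 322756; w2·w2 = 110·110 + 106·106 + 92·92 = 31800
λ ≈ 322756/31800 = 10.14956

λ ≈ 10.14956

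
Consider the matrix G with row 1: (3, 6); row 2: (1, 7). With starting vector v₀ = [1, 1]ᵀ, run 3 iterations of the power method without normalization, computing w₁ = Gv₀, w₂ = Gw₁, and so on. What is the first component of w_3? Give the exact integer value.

w1 = Gv₀ = (3·1 + 6·1; 1·1 + 7·1) = (9, 8)
w2 = Gw1 = (3·9 + 6·8; 1·9 + 7·8) = (75, 65)
w3 = Gw2 = (615, 530)
The requested component of w3 is 615.

615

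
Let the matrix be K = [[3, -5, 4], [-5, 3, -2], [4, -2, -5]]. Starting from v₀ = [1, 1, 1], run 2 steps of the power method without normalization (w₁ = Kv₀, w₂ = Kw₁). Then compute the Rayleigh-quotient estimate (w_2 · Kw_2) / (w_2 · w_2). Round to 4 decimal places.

w1 = Kv₀ = (3·1 + (-5)·1 + 4·1; (-5)·1 + 3·1 + (-2)·1; 4·1 + (-2)·1 + (-5)·1) = (2, -4, -3)
w2 = Kw1 = (3·2 + (-5)·(-4) + 4·(-3); (-5)·2 + 3·(-4) + (-2)·(-3); 4·2 + (-2)·(-4) + (-5)·(-3)) = (14, -16, 31)
Kw2 = (246, -180, -67)
w2·Kw2 = 14·246 + (-16)·(-180) + 31·(-67) = 4247; w2·w2 = 14·14 + (-16)·(-16) + 31·31 = 1413
λ ≈ 4247/1413 = 3.0057

λ ≈ 3.0057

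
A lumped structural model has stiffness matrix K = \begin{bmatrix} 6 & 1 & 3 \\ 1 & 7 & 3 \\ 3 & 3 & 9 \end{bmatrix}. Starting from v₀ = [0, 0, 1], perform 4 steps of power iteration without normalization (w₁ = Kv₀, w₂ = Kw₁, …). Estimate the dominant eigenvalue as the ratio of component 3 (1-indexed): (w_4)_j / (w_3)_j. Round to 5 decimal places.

w1 = Kv₀ = (6·0 + 1·0 + 3·1; 1·0 + 7·0 + 3·1; 3·0 + 3·0 + 9·1) = (3, 3, 9)
w2 = Kw1 = (6·3 + 1·3 + 3·9; 1·3 + 7·3 + 3·9; 3·3 + 3·3 + 9·9) = (48, 51, 99)
w3 = Kw2 = (636, 702, 1188)
w4 = Kw3 = (8082, 9114, 14706)
Ratio at component: 14706 / 1188 = 12.37879

λ ≈ 12.37879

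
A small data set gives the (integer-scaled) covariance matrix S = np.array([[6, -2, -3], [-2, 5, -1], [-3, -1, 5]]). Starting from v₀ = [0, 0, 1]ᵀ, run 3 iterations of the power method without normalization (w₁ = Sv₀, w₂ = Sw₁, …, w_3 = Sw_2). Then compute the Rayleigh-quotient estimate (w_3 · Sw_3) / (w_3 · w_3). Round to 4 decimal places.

λ ≈ 8.5430

w1 = Sv₀ = (6·0 + (-2)·0 + (-3)·1; (-2)·0 + 5·0 + (-1)·1; (-3)·0 + (-1)·0 + 5·1) = (-3, -1, 5)
w2 = Sw1 = (6·(-3) + (-2)·(-1) + (-3)·5; (-2)·(-3) + 5·(-1) + (-1)·5; (-3)·(-3) + (-1)·(-1) + 5·5) = (-31, -4, 35)
w3 = Sw2 = (-283, 7, 272)
Sw3 = (-2528, 329, 2202)
w3·Sw3 = (-283)·(-2528) + 7·329 + 272·2202 = 1316671; w3·w3 = (-283)·(-283) + 7·7 + 272·272 = 154122
λ ≈ 1316671/154122 = 8.5430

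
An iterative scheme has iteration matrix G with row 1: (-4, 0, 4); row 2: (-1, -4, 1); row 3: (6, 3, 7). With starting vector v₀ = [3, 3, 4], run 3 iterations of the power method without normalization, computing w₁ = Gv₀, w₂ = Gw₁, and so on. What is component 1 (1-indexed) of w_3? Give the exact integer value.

w1 = Gv₀ = ((-4)·3 + 0·3 + 4·4; (-1)·3 + (-4)·3 + 1·4; 6·3 + 3·3 + 7·4) = (4, -11, 55)
w2 = Gw1 = ((-4)·4 + 0·(-11) + 4·55; (-1)·4 + (-4)·(-11) + 1·55; 6·4 + 3·(-11) + 7·55) = (204, 95, 376)
w3 = Gw2 = (688, -208, 4141)
The requested component of w3 is 688.

688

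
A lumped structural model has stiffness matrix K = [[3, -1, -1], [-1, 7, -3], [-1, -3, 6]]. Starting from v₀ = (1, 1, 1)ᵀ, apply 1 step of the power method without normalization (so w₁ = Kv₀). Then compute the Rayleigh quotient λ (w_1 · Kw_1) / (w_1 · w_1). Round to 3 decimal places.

w1 = Kv₀ = (1, 3, 2)
Kw1 = (-2, 14, 2)
w1·Kw1 = 1·(-2) + 3·14 + 2·2 = 44; w1·w1 = 1·1 + 3·3 + 2·2 = 14
λ ≈ 44/14 = 3.143

λ ≈ 3.143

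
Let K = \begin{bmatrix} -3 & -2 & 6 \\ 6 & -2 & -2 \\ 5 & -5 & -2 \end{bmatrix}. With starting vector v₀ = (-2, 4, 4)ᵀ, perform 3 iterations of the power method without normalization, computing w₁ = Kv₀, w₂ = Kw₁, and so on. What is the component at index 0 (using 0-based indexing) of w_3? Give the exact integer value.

2142

w1 = Kv₀ = ((-3)·(-2) + (-2)·4 + 6·4; 6·(-2) + (-2)·4 + (-2)·4; 5·(-2) + (-5)·4 + (-2)·4) = (22, -28, -38)
w2 = Kw1 = ((-3)·22 + (-2)·(-28) + 6·(-38); 6·22 + (-2)·(-28) + (-2)·(-38); 5·22 + (-5)·(-28) + (-2)·(-38)) = (-238, 264, 326)
w3 = Kw2 = (2142, -2608, -3162)
The requested component of w3 is 2142.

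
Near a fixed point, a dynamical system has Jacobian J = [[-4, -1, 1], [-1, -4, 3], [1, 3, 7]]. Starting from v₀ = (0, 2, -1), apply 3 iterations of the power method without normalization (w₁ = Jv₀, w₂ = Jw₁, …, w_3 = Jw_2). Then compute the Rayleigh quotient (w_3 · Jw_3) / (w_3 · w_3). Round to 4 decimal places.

w1 = Jv₀ = ((-4)·0 + (-1)·2 + 1·(-1); (-1)·0 + (-4)·2 + 3·(-1); 1·0 + 3·2 + 7·(-1)) = (-3, -11, -1)
w2 = Jw1 = ((-4)·(-3) + (-1)·(-11) + 1·(-1); (-1)·(-3) + (-4)·(-11) + 3·(-1); 1·(-3) + 3·(-11) + 7·(-1)) = (22, 44, -43)
w3 = Jw2 = (-175, -327, -147)
Jw3 = (880, 1042, -2185)
w3·Jw3 = (-175)·880 + (-327)·1042 + (-147)·(-2185) = -173539; w3·w3 = (-175)·(-175) + (-327)·(-327) + (-147)·(-147) = 159163
λ ≈ -173539/159163 = -1.0903

λ ≈ -1.0903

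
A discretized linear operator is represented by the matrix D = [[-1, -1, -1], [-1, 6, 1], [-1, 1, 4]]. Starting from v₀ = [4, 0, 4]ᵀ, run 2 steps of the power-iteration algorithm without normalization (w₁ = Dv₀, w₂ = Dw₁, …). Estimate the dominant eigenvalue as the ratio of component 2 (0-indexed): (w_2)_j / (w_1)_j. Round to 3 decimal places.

w1 = Dv₀ = (-8, 0, 12)
w2 = Dw1 = (-4, 20, 56)
Ratio at component: 56 / 12 = 4.667

4.667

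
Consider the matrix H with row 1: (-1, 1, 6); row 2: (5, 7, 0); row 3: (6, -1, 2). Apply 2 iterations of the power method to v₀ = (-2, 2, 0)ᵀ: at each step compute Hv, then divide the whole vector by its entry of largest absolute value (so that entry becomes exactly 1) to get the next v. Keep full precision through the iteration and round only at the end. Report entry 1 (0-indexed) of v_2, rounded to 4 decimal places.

-0.5714

Hv0 = (4.00000, 4.00000, -14.00000); divide by -14.00000 → v1 = (-0.28571, -0.28571, 1.00000)
Hv1 = (6.00000, -3.42857, 0.57143); divide by 6.00000 → v2 = (1.00000, -0.57143, 0.09524)
Requested entry of v2: 48/-84 = -0.5714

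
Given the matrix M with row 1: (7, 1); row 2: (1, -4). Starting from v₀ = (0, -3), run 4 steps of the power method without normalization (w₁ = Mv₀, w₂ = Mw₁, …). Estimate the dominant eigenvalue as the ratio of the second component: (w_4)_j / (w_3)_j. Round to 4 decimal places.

w1 = Mv₀ = (-3, 12)
w2 = Mw1 = (-9, -51)
w3 = Mw2 = (-114, 195)
w4 = Mw3 = (-603, -894)
Ratio at component: -894 / 195 = -4.5846

-4.5846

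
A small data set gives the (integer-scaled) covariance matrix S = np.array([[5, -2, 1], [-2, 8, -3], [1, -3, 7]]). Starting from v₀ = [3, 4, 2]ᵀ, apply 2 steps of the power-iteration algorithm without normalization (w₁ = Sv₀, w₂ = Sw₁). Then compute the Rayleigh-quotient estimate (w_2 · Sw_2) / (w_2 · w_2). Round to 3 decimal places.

w1 = Sv₀ = (5·3 + (-2)·4 + 1·2; (-2)·3 + 8·4 + (-3)·2; 1·3 + (-3)·4 + 7·2) = (9, 20, 5)
w2 = Sw1 = (5·9 + (-2)·20 + 1·5; (-2)·9 + 8·20 + (-3)·5; 1·9 + (-3)·20 + 7·5) = (10, 127, -16)
Sw2 = (-220, 1044, -483)
w2·Sw2 = 10·(-220) + 127·1044 + (-16)·(-483) = 138116; w2·w2 = 10·10 + 127·127 + (-16)·(-16) = 16485
λ ≈ 138116/16485 = 8.378

8.378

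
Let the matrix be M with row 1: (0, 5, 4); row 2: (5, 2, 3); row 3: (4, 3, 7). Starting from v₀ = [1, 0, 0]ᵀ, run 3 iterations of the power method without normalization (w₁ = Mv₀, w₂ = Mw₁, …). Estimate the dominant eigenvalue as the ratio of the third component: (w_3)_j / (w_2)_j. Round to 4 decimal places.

λ ≈ 12.3488

w1 = Mv₀ = (0, 5, 4)
w2 = Mw1 = (41, 22, 43)
w3 = Mw2 = (282, 378, 531)
Ratio at component: 531 / 43 = 12.3488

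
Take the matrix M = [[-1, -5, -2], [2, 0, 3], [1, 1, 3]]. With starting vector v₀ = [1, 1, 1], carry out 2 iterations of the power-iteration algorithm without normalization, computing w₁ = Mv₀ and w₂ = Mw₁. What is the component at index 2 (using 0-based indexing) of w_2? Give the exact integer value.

w1 = Mv₀ = ((-1)·1 + (-5)·1 + (-2)·1; 2·1 + 0·1 + 3·1; 1·1 + 1·1 + 3·1) = (-8, 5, 5)
w2 = Mw1 = ((-1)·(-8) + (-5)·5 + (-2)·5; 2·(-8) + 0·5 + 3·5; 1·(-8) + 1·5 + 3·5) = (-27, -1, 12)
The requested component of w2 is 12.

12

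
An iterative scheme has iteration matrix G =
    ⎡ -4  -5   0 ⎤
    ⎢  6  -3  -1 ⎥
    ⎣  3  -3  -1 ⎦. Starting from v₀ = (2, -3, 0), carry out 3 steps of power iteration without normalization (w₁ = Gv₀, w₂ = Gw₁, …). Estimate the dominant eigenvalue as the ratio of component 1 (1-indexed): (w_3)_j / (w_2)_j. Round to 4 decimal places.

w1 = Gv₀ = ((-4)·2 + (-5)·(-3) + 0·0; 6·2 + (-3)·(-3) + (-1)·0; 3·2 + (-3)·(-3) + (-1)·0) = (7, 21, 15)
w2 = Gw1 = ((-4)·7 + (-5)·21 + 0·15; 6·7 + (-3)·21 + (-1)·15; 3·7 + (-3)·21 + (-1)·15) = (-133, -36, -57)
w3 = Gw2 = (712, -633, -234)
Ratio at component: 712 / -133 = -5.3534

-5.3534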